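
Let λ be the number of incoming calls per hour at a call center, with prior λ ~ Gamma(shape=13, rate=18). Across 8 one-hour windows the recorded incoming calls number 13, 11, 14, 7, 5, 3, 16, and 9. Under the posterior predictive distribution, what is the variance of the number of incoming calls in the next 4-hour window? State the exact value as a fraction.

Total count: 13 + 11 + 14 + 7 + 5 + 3 + 16 + 9 = 78.
Total exposure: 8 hours.
By Gamma–Poisson conjugacy, the posterior is Gamma(α + Σx, β + Σt) = Gamma(13 + 78, 18 + 8) = Gamma(91, 26).
The posterior predictive for a window of length T is Negative Binomial with variance T·α'·(β'+T)/β'² = 4·91·30/676 = 210/13.

210/13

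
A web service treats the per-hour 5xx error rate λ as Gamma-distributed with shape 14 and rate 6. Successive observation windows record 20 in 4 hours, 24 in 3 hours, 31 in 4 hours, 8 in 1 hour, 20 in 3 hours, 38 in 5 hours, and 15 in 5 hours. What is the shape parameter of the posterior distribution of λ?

Total count: 20 + 24 + 31 + 8 + 20 + 38 + 15 = 156.
Total exposure: 4 + 3 + 4 + 1 + 3 + 5 + 5 = 25 hours.
Conjugate update: add total count to the shape and total exposure to the rate, giving Gamma(170, 31).

170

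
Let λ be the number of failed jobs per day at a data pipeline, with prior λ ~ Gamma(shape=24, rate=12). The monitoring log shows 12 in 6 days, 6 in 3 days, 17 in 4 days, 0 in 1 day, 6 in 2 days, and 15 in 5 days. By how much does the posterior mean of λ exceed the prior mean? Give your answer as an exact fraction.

14/33

Total count: 12 + 6 + 17 + 0 + 6 + 15 = 56.
Total exposure: 6 + 3 + 4 + 1 + 2 + 5 = 21 days.
Gamma(α, β) with Poisson data over total exposure Σt gives posterior Gamma(α+Σx, β+Σt) = Gamma(80, 33).
Posterior mean = 80/33 = 80/33; prior mean = 24/12 = 2. Difference = 80/33 − 2 = 14/33.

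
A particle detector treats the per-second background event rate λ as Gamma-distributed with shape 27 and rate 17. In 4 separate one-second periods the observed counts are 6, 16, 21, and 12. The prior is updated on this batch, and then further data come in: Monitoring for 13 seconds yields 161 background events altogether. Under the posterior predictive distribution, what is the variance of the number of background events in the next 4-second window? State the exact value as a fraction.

9234/289

Total count: 6 + 16 + 21 + 12 = 55.
Total exposure: 4 seconds.
After the first batch: Gamma(27 + 55, 17 + 4) = Gamma(82, 21).
Total count 161 over total exposure 13 seconds.
After the second batch: Gamma(82 + 161, 21 + 13) = Gamma(243, 34).
The posterior predictive for a window of length T is Negative Binomial with variance T·α'·(β'+T)/β'² = 4·243·38/1156 = 9234/289.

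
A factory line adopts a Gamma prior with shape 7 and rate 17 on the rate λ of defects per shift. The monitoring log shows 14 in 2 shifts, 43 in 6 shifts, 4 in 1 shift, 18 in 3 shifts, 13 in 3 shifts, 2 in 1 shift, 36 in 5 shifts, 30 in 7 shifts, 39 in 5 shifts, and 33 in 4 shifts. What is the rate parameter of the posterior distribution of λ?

Total count: 14 + 43 + 4 + 18 + 13 + 2 + 36 + 30 + 39 + 33 = 232.
Total exposure: 2 + 6 + 1 + 3 + 3 + 1 + 5 + 7 + 5 + 4 = 37 shifts.
The Gamma prior is conjugate for the Poisson rate, so λ | data ~ Gamma(7+232, 17+37) = Gamma(239, 54).

54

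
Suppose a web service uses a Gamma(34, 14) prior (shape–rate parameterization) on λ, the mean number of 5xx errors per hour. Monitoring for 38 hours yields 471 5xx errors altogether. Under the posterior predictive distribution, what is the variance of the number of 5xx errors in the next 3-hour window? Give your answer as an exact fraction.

Total count 471 over total exposure 38 hours.
The Gamma prior is conjugate for the Poisson rate, so λ | data ~ Gamma(34+471, 14+38) = Gamma(505, 52).
The posterior predictive for a window of length T is Negative Binomial with variance T·α'·(β'+T)/β'² = 3·505·55/2704 = 83325/2704.

83325/2704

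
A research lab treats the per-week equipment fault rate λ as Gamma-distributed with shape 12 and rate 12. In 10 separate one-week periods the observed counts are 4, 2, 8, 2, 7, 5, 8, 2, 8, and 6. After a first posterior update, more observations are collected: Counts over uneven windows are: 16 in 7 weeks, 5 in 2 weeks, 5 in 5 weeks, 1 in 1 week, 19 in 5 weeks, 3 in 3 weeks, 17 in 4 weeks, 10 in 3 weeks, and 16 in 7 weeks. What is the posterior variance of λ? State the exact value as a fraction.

Total count: 4 + 2 + 8 + 2 + 7 + 5 + 8 + 2 + 8 + 6 = 52.
Total exposure: 10 weeks.
After the first batch: Gamma(12 + 52, 12 + 10) = Gamma(64, 22).
Total count: 16 + 5 + 5 + 1 + 19 + 3 + 17 + 10 + 16 = 92.
Total exposure: 7 + 2 + 5 + 1 + 5 + 3 + 4 + 3 + 7 = 37 weeks.
After the second batch: Gamma(64 + 92, 22 + 37) = Gamma(156, 59).
Posterior variance = α'/β'² = 156/3481.

156/3481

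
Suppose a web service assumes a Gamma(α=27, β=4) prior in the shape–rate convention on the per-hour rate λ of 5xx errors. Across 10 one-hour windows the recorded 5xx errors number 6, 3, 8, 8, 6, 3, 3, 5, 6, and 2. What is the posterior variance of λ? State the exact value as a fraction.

Total count: 6 + 3 + 8 + 8 + 6 + 3 + 3 + 5 + 6 + 2 = 50.
Total exposure: 10 hours.
By Gamma–Poisson conjugacy, the posterior is Gamma(α + Σx, β + Σt) = Gamma(27 + 50, 4 + 10) = Gamma(77, 14).
Posterior variance = α'/β'² = 77/196 = 11/28.

11/28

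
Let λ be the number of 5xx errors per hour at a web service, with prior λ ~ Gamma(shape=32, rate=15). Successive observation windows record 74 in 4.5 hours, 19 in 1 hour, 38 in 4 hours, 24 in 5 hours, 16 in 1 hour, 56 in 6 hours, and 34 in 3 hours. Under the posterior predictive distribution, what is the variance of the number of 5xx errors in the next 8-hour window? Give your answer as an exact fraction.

Total count: 74 + 19 + 38 + 24 + 16 + 56 + 34 = 261.
Total exposure: 4.5 + 1 + 4 + 5 + 1 + 6 + 3 = 24.5 hours.
By Gamma–Poisson conjugacy, the posterior is Gamma(α + Σx, β + Σt) = Gamma(32 + 261, 15 + 24.5) = Gamma(293, 79/2).
The posterior predictive for a window of length T is Negative Binomial with variance T·α'·(β'+T)/β'² = 8·293·(95/2)/(6241/4) = 445360/6241.

445360/6241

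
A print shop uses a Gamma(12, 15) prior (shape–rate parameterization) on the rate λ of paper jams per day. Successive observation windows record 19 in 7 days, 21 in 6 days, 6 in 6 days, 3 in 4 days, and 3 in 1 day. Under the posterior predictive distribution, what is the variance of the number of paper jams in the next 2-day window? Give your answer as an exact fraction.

5248/1521

Total count: 19 + 21 + 6 + 3 + 3 = 52.
Total exposure: 7 + 6 + 6 + 4 + 1 = 24 days.
Gamma(α, β) with Poisson data over total exposure Σt gives posterior Gamma(α+Σx, β+Σt) = Gamma(64, 39).
The posterior predictive for a window of length T is Negative Binomial with variance T·α'·(β'+T)/β'² = 2·64·41/1521 = 5248/1521.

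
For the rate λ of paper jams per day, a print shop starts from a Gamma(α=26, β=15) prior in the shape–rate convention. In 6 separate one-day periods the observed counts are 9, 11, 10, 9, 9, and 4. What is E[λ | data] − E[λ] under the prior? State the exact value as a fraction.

208/105

Total count: 9 + 11 + 10 + 9 + 9 + 4 = 52.
Total exposure: 6 days.
By Gamma–Poisson conjugacy, the posterior is Gamma(α + Σx, β + Σt) = Gamma(26 + 52, 15 + 6) = Gamma(78, 21).
Posterior mean = 78/21 = 26/7; prior mean = 26/15 = 26/15. Difference = 26/7 − 26/15 = 208/105.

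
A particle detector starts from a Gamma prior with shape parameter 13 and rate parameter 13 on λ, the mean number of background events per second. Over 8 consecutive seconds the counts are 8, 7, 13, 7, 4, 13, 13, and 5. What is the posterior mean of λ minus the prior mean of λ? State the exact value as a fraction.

Total count: 8 + 7 + 13 + 7 + 4 + 13 + 13 + 5 = 70.
Total exposure: 8 seconds.
Posterior: α' = 13 + 70 = 83, β' = 13 + 8 = 21.
Posterior mean = 83/21 = 83/21; prior mean = 13/13 = 1. Difference = 83/21 − 1 = 62/21.

62/21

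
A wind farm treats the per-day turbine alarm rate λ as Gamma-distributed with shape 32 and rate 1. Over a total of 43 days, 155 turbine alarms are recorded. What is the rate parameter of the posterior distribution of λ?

44

Total count 155 over total exposure 43 days.
Posterior: α' = 32 + 155 = 187, β' = 1 + 43 = 44.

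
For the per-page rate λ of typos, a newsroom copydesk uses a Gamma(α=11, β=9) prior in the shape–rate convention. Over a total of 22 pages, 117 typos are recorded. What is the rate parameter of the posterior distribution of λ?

Total count 117 over total exposure 22 pages.
Posterior: α' = 11 + 117 = 128, β' = 9 + 22 = 31.

31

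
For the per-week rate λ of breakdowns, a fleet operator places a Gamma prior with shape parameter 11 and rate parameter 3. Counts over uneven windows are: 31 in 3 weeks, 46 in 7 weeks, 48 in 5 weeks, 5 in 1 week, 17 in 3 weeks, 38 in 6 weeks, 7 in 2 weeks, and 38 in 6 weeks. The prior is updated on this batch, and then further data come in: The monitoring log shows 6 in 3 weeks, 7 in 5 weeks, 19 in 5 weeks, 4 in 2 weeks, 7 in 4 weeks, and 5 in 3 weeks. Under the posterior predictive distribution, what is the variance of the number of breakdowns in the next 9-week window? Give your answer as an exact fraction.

Total count: 31 + 46 + 48 + 5 + 17 + 38 + 7 + 38 = 230.
Total exposure: 3 + 7 + 5 + 1 + 3 + 6 + 2 + 6 = 33 weeks.
After the first batch: Gamma(11 + 230, 3 + 33) = Gamma(241, 36).
Total count: 6 + 7 + 19 + 4 + 7 + 5 = 48.
Total exposure: 3 + 5 + 5 + 2 + 4 + 3 = 22 weeks.
After the second batch: Gamma(241 + 48, 36 + 22) = Gamma(289, 58).
The posterior predictive for a window of length T is Negative Binomial with variance T·α'·(β'+T)/β'² = 9·289·67/3364 = 174267/3364.

174267/3364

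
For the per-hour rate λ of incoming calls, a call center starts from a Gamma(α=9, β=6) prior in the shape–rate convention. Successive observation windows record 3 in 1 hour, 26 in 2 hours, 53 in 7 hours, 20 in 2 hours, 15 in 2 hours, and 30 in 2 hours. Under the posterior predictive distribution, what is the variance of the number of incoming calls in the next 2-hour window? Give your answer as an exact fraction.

Total count: 3 + 26 + 53 + 20 + 15 + 30 = 147.
Total exposure: 1 + 2 + 7 + 2 + 2 + 2 = 16 hours.
The Gamma prior is conjugate for the Poisson rate, so λ | data ~ Gamma(9+147, 6+16) = Gamma(156, 22).
The posterior predictive for a window of length T is Negative Binomial with variance T·α'·(β'+T)/β'² = 2·156·24/484 = 1872/121.

1872/121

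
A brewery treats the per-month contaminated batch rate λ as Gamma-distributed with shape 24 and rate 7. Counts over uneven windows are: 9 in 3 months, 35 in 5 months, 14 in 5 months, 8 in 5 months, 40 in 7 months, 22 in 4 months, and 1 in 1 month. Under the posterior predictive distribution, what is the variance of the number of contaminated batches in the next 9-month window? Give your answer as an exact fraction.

63342/1369

Total count: 9 + 35 + 14 + 8 + 40 + 22 + 1 = 129.
Total exposure: 3 + 5 + 5 + 5 + 7 + 4 + 1 = 30 months.
The Gamma prior is conjugate for the Poisson rate, so λ | data ~ Gamma(24+129, 7+30) = Gamma(153, 37).
The posterior predictive for a window of length T is Negative Binomial with variance T·α'·(β'+T)/β'² = 9·153·46/1369 = 63342/1369.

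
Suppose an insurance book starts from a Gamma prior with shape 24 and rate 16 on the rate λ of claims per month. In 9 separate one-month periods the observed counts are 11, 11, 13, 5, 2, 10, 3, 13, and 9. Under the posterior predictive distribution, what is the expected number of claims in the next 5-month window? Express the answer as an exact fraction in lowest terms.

101/5

Total count: 11 + 11 + 13 + 5 + 2 + 10 + 3 + 13 + 9 = 77.
Total exposure: 9 months.
By Gamma–Poisson conjugacy, the posterior is Gamma(α + Σx, β + Σt) = Gamma(24 + 77, 16 + 9) = Gamma(101, 25).
Predictive mean over a 5-month window = T·E[λ|data] = 5·101/25 = 101/5.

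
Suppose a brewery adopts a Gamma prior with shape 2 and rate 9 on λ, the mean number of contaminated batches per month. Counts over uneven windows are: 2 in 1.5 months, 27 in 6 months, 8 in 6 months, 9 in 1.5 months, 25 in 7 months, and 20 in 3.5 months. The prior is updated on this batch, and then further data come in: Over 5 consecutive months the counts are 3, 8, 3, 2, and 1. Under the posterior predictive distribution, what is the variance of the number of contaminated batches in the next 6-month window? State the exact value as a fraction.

Total count: 2 + 27 + 8 + 9 + 25 + 20 = 91.
Total exposure: 1.5 + 6 + 6 + 1.5 + 7 + 3.5 = 25.5 months.
After the first batch: Gamma(2 + 91, 9 + 25.5) = Gamma(93, 69/2).
Total count: 3 + 8 + 3 + 2 + 1 = 17.
Total exposure: 5 months.
After the second batch: Gamma(93 + 17, 69/2 + 5) = Gamma(110, 79/2).
The posterior predictive for a window of length T is Negative Binomial with variance T·α'·(β'+T)/β'² = 6·110·(91/2)/(6241/4) = 120120/6241.

120120/6241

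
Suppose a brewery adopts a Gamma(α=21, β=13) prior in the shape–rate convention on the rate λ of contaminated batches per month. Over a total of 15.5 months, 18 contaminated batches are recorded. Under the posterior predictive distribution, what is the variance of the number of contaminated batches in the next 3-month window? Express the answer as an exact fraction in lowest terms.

Total count 18 over total exposure 15.5 months.
The Gamma prior is conjugate for the Poisson rate, so λ | data ~ Gamma(21+18, 13+15.5) = Gamma(39, 57/2).
The posterior predictive for a window of length T is Negative Binomial with variance T·α'·(β'+T)/β'² = 3·39·(63/2)/(3249/4) = 1638/361.

1638/361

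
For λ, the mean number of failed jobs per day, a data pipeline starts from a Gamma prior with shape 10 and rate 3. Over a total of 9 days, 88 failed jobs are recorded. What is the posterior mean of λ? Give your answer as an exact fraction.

49/6

Total count 88 over total exposure 9 days.
Conjugate update: add total count to the shape and total exposure to the rate, giving Gamma(98, 12).
Posterior mean = α'/β' = 98/12 = 49/6.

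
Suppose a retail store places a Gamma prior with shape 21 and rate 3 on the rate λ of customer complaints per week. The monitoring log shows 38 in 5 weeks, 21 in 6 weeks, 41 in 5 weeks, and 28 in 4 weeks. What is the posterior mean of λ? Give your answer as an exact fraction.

149/23

Total count: 38 + 21 + 41 + 28 = 128.
Total exposure: 5 + 6 + 5 + 4 = 20 weeks.
Conjugate update: add total count to the shape and total exposure to the rate, giving Gamma(149, 23).
Posterior mean = α'/β' = 149/23.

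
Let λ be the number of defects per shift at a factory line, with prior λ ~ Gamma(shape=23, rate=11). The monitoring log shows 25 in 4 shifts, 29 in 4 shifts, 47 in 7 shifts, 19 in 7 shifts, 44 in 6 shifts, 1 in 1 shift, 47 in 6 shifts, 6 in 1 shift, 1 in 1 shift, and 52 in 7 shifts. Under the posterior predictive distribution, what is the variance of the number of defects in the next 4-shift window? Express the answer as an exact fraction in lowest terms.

Total count: 25 + 29 + 47 + 19 + 44 + 1 + 47 + 6 + 1 + 52 = 271.
Total exposure: 4 + 4 + 7 + 7 + 6 + 1 + 6 + 1 + 1 + 7 = 44 shifts.
Gamma(α, β) with Poisson data over total exposure Σt gives posterior Gamma(α+Σx, β+Σt) = Gamma(294, 55).
The posterior predictive for a window of length T is Negative Binomial with variance T·α'·(β'+T)/β'² = 4·294·59/3025 = 69384/3025.

69384/3025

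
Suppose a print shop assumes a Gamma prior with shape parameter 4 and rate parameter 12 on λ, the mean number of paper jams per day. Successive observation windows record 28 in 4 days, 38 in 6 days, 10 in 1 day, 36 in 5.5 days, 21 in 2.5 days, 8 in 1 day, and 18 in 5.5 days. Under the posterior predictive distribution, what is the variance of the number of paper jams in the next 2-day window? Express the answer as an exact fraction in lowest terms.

Total count: 28 + 38 + 10 + 36 + 21 + 8 + 18 = 159.
Total exposure: 4 + 6 + 1 + 5.5 + 2.5 + 1 + 5.5 = 25.5 days.
The Gamma prior is conjugate for the Poisson rate, so λ | data ~ Gamma(4+159, 12+25.5) = Gamma(163, 75/2).
The posterior predictive for a window of length T is Negative Binomial with variance T·α'·(β'+T)/β'² = 2·163·(79/2)/(5625/4) = 51508/5625.

51508/5625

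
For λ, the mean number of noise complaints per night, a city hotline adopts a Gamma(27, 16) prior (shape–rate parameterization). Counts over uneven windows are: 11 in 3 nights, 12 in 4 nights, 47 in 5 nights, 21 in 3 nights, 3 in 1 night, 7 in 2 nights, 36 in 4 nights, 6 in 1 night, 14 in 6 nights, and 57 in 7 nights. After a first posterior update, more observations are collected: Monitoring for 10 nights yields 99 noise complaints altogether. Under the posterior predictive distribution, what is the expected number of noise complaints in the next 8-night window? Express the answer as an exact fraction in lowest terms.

1360/31

Total count: 11 + 12 + 47 + 21 + 3 + 7 + 36 + 6 + 14 + 57 = 214.
Total exposure: 3 + 4 + 5 + 3 + 1 + 2 + 4 + 1 + 6 + 7 = 36 nights.
After the first batch: Gamma(27 + 214, 16 + 36) = Gamma(241, 52).
Total count 99 over total exposure 10 nights.
After the second batch: Gamma(241 + 99, 52 + 10) = Gamma(340, 62).
Predictive mean over an 8-night window = T·E[λ|data] = 8·340/62 = 1360/31.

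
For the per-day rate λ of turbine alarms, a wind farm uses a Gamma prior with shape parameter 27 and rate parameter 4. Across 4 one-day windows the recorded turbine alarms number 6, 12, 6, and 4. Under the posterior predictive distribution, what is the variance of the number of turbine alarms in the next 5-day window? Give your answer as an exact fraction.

3575/64

Total count: 6 + 12 + 6 + 4 = 28.
Total exposure: 4 days.
By Gamma–Poisson conjugacy, the posterior is Gamma(α + Σx, β + Σt) = Gamma(27 + 28, 4 + 4) = Gamma(55, 8).
The posterior predictive for a window of length T is Negative Binomial with variance T·α'·(β'+T)/β'² = 5·55·13/64 = 3575/64.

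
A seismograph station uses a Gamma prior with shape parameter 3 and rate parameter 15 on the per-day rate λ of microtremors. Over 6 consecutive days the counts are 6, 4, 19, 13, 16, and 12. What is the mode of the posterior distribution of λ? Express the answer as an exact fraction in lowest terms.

Total count: 6 + 4 + 19 + 13 + 16 + 12 = 70.
Total exposure: 6 days.
Posterior: α' = 3 + 70 = 73, β' = 15 + 6 = 21.
Posterior mode = (α'−1)/β' = 72/21 = 24/7.

24/7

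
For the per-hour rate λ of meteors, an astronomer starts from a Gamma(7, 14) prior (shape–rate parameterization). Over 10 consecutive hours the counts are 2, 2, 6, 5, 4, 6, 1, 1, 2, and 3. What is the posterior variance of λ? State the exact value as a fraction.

Total count: 2 + 2 + 6 + 5 + 4 + 6 + 1 + 1 + 2 + 3 = 32.
Total exposure: 10 hours.
Conjugate update: add total count to the shape and total exposure to the rate, giving Gamma(39, 24).
Posterior variance = α'/β'² = 39/576 = 13/192.

13/192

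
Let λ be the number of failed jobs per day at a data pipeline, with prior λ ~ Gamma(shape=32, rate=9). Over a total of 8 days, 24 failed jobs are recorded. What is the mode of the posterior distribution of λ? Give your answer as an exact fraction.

Total count 24 over total exposure 8 days.
Gamma(α, β) with Poisson data over total exposure Σt gives posterior Gamma(α+Σx, β+Σt) = Gamma(56, 17).
Posterior mode = (α'−1)/β' = 55/17.

55/17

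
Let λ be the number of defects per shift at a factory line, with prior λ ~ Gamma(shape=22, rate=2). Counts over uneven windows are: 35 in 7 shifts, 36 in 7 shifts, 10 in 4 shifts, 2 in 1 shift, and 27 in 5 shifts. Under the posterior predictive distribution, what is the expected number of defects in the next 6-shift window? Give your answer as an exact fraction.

396/13

Total count: 35 + 36 + 10 + 2 + 27 = 110.
Total exposure: 7 + 7 + 4 + 1 + 5 = 24 shifts.
By Gamma–Poisson conjugacy, the posterior is Gamma(α + Σx, β + Σt) = Gamma(22 + 110, 2 + 24) = Gamma(132, 26).
Predictive mean over a 6-shift window = T·E[λ|data] = 6·132/26 = 396/13.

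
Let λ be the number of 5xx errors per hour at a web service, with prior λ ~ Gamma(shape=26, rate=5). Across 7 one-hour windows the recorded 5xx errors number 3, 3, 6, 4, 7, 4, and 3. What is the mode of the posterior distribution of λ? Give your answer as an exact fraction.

Total count: 3 + 3 + 6 + 4 + 7 + 4 + 3 = 30.
Total exposure: 7 hours.
Gamma(α, β) with Poisson data over total exposure Σt gives posterior Gamma(α+Σx, β+Σt) = Gamma(56, 12).
Posterior mode = (α'−1)/β' = 55/12.

55/12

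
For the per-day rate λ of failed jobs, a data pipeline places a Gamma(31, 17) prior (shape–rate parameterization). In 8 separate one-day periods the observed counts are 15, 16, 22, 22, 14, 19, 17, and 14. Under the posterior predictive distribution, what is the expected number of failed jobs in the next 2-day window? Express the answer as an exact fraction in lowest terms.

68/5

Total count: 15 + 16 + 22 + 22 + 14 + 19 + 17 + 14 = 139.
Total exposure: 8 days.
By Gamma–Poisson conjugacy, the posterior is Gamma(α + Σx, β + Σt) = Gamma(31 + 139, 17 + 8) = Gamma(170, 25).
Predictive mean over a 2-day window = T·E[λ|data] = 2·170/25 = 68/5.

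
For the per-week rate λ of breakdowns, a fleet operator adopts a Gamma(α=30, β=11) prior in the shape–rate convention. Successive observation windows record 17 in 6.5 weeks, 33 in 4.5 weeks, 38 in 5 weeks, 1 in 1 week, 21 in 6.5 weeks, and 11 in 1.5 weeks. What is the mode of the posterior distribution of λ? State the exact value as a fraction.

Total count: 17 + 33 + 38 + 1 + 21 + 11 = 121.
Total exposure: 6.5 + 4.5 + 5 + 1 + 6.5 + 1.5 = 25 weeks.
Conjugate update: add total count to the shape and total exposure to the rate, giving Gamma(151, 36).
Posterior mode = (α'−1)/β' = 150/36 = 25/6.

25/6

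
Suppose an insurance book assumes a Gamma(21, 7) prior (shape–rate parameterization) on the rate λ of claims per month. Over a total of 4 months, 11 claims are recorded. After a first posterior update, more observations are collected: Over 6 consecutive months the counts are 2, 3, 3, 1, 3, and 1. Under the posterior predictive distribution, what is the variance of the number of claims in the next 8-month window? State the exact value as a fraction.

9000/289

Total count 11 over total exposure 4 months.
After the first batch: Gamma(21 + 11, 7 + 4) = Gamma(32, 11).
Total count: 2 + 3 + 3 + 1 + 3 + 1 = 13.
Total exposure: 6 months.
After the second batch: Gamma(32 + 13, 11 + 6) = Gamma(45, 17).
The posterior predictive for a window of length T is Negative Binomial with variance T·α'·(β'+T)/β'² = 8·45·25/289 = 9000/289.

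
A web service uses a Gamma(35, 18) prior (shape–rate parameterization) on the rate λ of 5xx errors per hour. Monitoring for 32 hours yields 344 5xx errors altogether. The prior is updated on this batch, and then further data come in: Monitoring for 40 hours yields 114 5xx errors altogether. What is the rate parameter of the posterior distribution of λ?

Total count 344 over total exposure 32 hours.
After the first batch: Gamma(35 + 344, 18 + 32) = Gamma(379, 50).
Total count 114 over total exposure 40 hours.
After the second batch: Gamma(379 + 114, 50 + 40) = Gamma(493, 90).

90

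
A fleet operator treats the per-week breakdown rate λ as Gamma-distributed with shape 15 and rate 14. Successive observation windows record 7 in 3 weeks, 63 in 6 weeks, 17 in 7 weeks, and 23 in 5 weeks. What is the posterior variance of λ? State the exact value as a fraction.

5/49

Total count: 7 + 63 + 17 + 23 = 110.
Total exposure: 3 + 6 + 7 + 5 = 21 weeks.
Conjugate update: add total count to the shape and total exposure to the rate, giving Gamma(125, 35).
Posterior variance = α'/β'² = 125/1225 = 5/49.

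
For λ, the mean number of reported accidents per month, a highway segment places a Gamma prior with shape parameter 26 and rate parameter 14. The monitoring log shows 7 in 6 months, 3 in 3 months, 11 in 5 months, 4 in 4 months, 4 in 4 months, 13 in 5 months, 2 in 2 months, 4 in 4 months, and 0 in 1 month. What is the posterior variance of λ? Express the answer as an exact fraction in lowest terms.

Total count: 7 + 3 + 11 + 4 + 4 + 13 + 2 + 4 + 0 = 48.
Total exposure: 6 + 3 + 5 + 4 + 4 + 5 + 2 + 4 + 1 = 34 months.
Posterior: α' = 26 + 48 = 74, β' = 14 + 34 = 48.
Posterior variance = α'/β'² = 74/2304 = 37/1152.

37/1152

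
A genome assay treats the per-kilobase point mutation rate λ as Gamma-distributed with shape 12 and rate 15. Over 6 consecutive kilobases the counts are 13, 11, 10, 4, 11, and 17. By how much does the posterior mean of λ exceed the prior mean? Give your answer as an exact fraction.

Total count: 13 + 11 + 10 + 4 + 11 + 17 = 66.
Total exposure: 6 kilobases.
Posterior: α' = 12 + 66 = 78, β' = 15 + 6 = 21.
Posterior mean = 78/21 = 26/7; prior mean = 12/15 = 4/5. Difference = 26/7 − 4/5 = 102/35.

102/35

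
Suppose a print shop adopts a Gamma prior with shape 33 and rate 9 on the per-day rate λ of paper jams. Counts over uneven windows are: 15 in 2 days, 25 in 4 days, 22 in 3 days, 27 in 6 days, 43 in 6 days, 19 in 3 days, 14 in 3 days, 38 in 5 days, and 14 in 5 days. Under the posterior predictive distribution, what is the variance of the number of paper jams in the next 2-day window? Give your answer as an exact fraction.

6000/529

Total count: 15 + 25 + 22 + 27 + 43 + 19 + 14 + 38 + 14 = 217.
Total exposure: 2 + 4 + 3 + 6 + 6 + 3 + 3 + 5 + 5 = 37 days.
Gamma(α, β) with Poisson data over total exposure Σt gives posterior Gamma(α+Σx, β+Σt) = Gamma(250, 46).
The posterior predictive for a window of length T is Negative Binomial with variance T·α'·(β'+T)/β'² = 2·250·48/2116 = 6000/529.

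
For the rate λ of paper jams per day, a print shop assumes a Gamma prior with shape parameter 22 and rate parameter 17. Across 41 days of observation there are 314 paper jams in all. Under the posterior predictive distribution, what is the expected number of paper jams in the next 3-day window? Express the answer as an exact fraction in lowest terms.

504/29

Total count 314 over total exposure 41 days.
By Gamma–Poisson conjugacy, the posterior is Gamma(α + Σx, β + Σt) = Gamma(22 + 314, 17 + 41) = Gamma(336, 58).
Predictive mean over a 3-day window = T·E[λ|data] = 3·336/58 = 504/29.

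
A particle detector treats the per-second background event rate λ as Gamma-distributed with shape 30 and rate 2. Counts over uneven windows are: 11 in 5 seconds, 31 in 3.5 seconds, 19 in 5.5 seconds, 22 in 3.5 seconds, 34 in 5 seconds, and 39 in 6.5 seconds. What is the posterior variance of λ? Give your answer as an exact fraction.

Total count: 11 + 31 + 19 + 22 + 34 + 39 = 156.
Total exposure: 5 + 3.5 + 5.5 + 3.5 + 5 + 6.5 = 29 seconds.
The Gamma prior is conjugate for the Poisson rate, so λ | data ~ Gamma(30+156, 2+29) = Gamma(186, 31).
Posterior variance = α'/β'² = 186/961 = 6/31.

6/31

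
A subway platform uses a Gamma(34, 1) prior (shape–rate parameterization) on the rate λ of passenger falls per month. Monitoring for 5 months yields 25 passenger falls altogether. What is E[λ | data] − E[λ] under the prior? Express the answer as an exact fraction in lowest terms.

-145/6

Total count 25 over total exposure 5 months.
Posterior: α' = 34 + 25 = 59, β' = 1 + 5 = 6.
Posterior mean = 59/6 = 59/6; prior mean = 34/1 = 34. Difference = 59/6 − 34 = -145/6.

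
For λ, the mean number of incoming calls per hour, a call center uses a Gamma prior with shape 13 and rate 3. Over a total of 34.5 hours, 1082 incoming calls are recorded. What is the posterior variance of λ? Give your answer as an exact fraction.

292/375

Total count 1082 over total exposure 34.5 hours.
Conjugate update: add total count to the shape and total exposure to the rate, giving Gamma(1095, 75/2).
Posterior variance = α'/β'² = 1095/(5625/4) = 292/375.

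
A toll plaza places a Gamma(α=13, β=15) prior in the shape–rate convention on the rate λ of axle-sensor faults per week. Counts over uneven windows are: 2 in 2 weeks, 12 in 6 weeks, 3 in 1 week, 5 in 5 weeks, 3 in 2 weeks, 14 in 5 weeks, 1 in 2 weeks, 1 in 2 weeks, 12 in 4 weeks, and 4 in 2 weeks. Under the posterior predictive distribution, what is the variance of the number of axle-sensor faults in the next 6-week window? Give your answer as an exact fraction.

5460/529

Total count: 2 + 12 + 3 + 5 + 3 + 14 + 1 + 1 + 12 + 4 = 57.
Total exposure: 2 + 6 + 1 + 5 + 2 + 5 + 2 + 2 + 4 + 2 = 31 weeks.
By Gamma–Poisson conjugacy, the posterior is Gamma(α + Σx, β + Σt) = Gamma(13 + 57, 15 + 31) = Gamma(70, 46).
The posterior predictive for a window of length T is Negative Binomial with variance T·α'·(β'+T)/β'² = 6·70·52/2116 = 5460/529.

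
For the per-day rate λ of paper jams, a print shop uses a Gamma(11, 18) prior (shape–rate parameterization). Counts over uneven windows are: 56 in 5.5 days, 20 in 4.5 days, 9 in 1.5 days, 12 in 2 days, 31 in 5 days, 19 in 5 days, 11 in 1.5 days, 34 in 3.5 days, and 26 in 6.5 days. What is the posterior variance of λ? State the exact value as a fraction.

Total count: 56 + 20 + 9 + 12 + 31 + 19 + 11 + 34 + 26 = 218.
Total exposure: 5.5 + 4.5 + 1.5 + 2 + 5 + 5 + 1.5 + 3.5 + 6.5 = 35 days.
The Gamma prior is conjugate for the Poisson rate, so λ | data ~ Gamma(11+218, 18+35) = Gamma(229, 53).
Posterior variance = α'/β'² = 229/2809.

229/2809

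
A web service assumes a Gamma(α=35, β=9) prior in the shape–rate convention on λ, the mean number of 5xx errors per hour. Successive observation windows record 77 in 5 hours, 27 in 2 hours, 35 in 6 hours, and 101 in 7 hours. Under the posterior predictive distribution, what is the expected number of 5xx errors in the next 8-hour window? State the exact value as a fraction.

2200/29

Total count: 77 + 27 + 35 + 101 = 240.
Total exposure: 5 + 2 + 6 + 7 = 20 hours.
Conjugate update: add total count to the shape and total exposure to the rate, giving Gamma(275, 29).
Predictive mean over an 8-hour window = T·E[λ|data] = 8·275/29 = 2200/29.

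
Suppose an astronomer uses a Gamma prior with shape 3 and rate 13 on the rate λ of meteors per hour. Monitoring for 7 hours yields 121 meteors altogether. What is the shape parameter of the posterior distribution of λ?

Total count 121 over total exposure 7 hours.
Gamma(α, β) with Poisson data over total exposure Σt gives posterior Gamma(α+Σx, β+Σt) = Gamma(124, 20).

124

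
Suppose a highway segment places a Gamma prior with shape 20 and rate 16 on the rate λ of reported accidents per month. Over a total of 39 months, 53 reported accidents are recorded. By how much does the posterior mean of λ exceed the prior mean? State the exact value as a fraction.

17/220

Total count 53 over total exposure 39 months.
By Gamma–Poisson conjugacy, the posterior is Gamma(α + Σx, β + Σt) = Gamma(20 + 53, 16 + 39) = Gamma(73, 55).
Posterior mean = 73/55 = 73/55; prior mean = 20/16 = 5/4. Difference = 73/55 − 5/4 = 17/220.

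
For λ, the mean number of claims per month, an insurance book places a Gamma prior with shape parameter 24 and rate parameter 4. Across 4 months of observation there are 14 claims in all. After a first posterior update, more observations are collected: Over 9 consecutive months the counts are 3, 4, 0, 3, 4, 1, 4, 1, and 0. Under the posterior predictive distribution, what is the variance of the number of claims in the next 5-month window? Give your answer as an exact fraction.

Total count 14 over total exposure 4 months.
After the first batch: Gamma(24 + 14, 4 + 4) = Gamma(38, 8).
Total count: 3 + 4 + 0 + 3 + 4 + 1 + 4 + 1 + 0 = 20.
Total exposure: 9 months.
After the second batch: Gamma(38 + 20, 8 + 9) = Gamma(58, 17).
The posterior predictive for a window of length T is Negative Binomial with variance T·α'·(β'+T)/β'² = 5·58·22/289 = 6380/289.

6380/289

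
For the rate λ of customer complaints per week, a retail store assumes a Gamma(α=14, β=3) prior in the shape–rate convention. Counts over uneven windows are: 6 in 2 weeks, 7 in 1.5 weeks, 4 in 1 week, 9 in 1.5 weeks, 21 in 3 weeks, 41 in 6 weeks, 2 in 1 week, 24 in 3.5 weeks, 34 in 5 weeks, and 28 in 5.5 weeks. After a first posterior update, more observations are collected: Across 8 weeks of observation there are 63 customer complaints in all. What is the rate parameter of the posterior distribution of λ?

Total count: 6 + 7 + 4 + 9 + 21 + 41 + 2 + 24 + 34 + 28 = 176.
Total exposure: 2 + 1.5 + 1 + 1.5 + 3 + 6 + 1 + 3.5 + 5 + 5.5 = 30 weeks.
After the first batch: Gamma(14 + 176, 3 + 30) = Gamma(190, 33).
Total count 63 over total exposure 8 weeks.
After the second batch: Gamma(190 + 63, 33 + 8) = Gamma(253, 41).

41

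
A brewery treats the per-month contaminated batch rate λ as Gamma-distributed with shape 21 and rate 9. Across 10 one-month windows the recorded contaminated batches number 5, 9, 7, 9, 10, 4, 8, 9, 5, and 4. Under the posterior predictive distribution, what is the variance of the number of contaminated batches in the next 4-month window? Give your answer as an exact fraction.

8372/361

Total count: 5 + 9 + 7 + 9 + 10 + 4 + 8 + 9 + 5 + 4 = 70.
Total exposure: 10 months.
By Gamma–Poisson conjugacy, the posterior is Gamma(α + Σx, β + Σt) = Gamma(21 + 70, 9 + 10) = Gamma(91, 19).
The posterior predictive for a window of length T is Negative Binomial with variance T·α'·(β'+T)/β'² = 4·91·23/361 = 8372/361.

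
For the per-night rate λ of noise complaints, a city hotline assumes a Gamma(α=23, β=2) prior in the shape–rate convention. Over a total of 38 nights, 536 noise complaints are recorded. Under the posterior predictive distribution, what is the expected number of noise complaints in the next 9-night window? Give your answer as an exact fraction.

Total count 536 over total exposure 38 nights.
Conjugate update: add total count to the shape and total exposure to the rate, giving Gamma(559, 40).
Predictive mean over a 9-night window = T·E[λ|data] = 9·559/40 = 5031/40.

5031/40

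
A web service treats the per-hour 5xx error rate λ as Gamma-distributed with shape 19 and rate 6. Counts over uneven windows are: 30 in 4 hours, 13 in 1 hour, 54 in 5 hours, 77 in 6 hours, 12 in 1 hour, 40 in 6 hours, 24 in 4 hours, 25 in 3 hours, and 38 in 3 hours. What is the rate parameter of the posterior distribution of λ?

Total count: 30 + 13 + 54 + 77 + 12 + 40 + 24 + 25 + 38 = 313.
Total exposure: 4 + 1 + 5 + 6 + 1 + 6 + 4 + 3 + 3 = 33 hours.
Gamma(α, β) with Poisson data over total exposure Σt gives posterior Gamma(α+Σx, β+Σt) = Gamma(332, 39).

39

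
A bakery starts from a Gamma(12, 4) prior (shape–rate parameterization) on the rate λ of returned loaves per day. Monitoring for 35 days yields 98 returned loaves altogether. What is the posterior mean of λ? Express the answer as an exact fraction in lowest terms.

Total count 98 over total exposure 35 days.
Conjugate update: add total count to the shape and total exposure to the rate, giving Gamma(110, 39).
Posterior mean = α'/β' = 110/39.

110/39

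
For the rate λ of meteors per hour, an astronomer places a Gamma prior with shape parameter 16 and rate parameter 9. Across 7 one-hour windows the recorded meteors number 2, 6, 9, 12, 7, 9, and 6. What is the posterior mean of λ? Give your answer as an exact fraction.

67/16

Total count: 2 + 6 + 9 + 12 + 7 + 9 + 6 = 51.
Total exposure: 7 hours.
Conjugate update: add total count to the shape and total exposure to the rate, giving Gamma(67, 16).
Posterior mean = α'/β' = 67/16.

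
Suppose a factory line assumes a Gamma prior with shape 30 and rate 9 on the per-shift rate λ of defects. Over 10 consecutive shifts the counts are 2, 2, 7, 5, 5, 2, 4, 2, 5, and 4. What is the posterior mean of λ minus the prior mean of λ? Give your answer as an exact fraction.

14/57

Total count: 2 + 2 + 7 + 5 + 5 + 2 + 4 + 2 + 5 + 4 = 38.
Total exposure: 10 shifts.
By Gamma–Poisson conjugacy, the posterior is Gamma(α + Σx, β + Σt) = Gamma(30 + 38, 9 + 10) = Gamma(68, 19).
Posterior mean = 68/19 = 68/19; prior mean = 30/9 = 10/3. Difference = 68/19 − 10/3 = 14/57.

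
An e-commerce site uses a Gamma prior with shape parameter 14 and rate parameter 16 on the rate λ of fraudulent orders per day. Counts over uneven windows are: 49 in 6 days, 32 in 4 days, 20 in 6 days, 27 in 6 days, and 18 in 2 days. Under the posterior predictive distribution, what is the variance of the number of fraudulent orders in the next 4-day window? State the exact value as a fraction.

88/5

Total count: 49 + 32 + 20 + 27 + 18 = 146.
Total exposure: 6 + 4 + 6 + 6 + 2 = 24 days.
By Gamma–Poisson conjugacy, the posterior is Gamma(α + Σx, β + Σt) = Gamma(14 + 146, 16 + 24) = Gamma(160, 40).
The posterior predictive for a window of length T is Negative Binomial with variance T·α'·(β'+T)/β'² = 4·160·44/1600 = 88/5.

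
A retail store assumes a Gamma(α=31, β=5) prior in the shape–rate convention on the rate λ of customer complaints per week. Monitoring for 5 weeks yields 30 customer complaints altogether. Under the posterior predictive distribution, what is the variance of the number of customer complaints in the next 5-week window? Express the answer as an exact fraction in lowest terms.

183/4

Total count 30 over total exposure 5 weeks.
Gamma(α, β) with Poisson data over total exposure Σt gives posterior Gamma(α+Σx, β+Σt) = Gamma(61, 10).
The posterior predictive for a window of length T is Negative Binomial with variance T·α'·(β'+T)/β'² = 5·61·15/100 = 183/4.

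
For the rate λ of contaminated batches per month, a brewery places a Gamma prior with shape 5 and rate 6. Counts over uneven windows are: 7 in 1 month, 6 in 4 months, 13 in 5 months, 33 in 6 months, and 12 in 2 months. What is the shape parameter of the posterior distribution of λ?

76

Total count: 7 + 6 + 13 + 33 + 12 = 71.
Total exposure: 1 + 4 + 5 + 6 + 2 = 18 months.
By Gamma–Poisson conjugacy, the posterior is Gamma(α + Σx, β + Σt) = Gamma(5 + 71, 6 + 18) = Gamma(76, 24).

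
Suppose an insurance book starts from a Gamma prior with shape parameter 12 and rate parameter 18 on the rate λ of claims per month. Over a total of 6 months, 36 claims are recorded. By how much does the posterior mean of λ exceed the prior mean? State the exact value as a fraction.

Total count 36 over total exposure 6 months.
Conjugate update: add total count to the shape and total exposure to the rate, giving Gamma(48, 24).
Posterior mean = 48/24 = 2; prior mean = 12/18 = 2/3. Difference = 2 − 2/3 = 4/3.

4/3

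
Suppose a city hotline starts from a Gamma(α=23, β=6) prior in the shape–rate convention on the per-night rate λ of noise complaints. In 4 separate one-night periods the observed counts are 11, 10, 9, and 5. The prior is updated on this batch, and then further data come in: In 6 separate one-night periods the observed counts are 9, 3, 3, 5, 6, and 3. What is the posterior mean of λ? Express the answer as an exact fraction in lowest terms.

87/16

Total count: 11 + 10 + 9 + 5 = 35.
Total exposure: 4 nights.
After the first batch: Gamma(23 + 35, 6 + 4) = Gamma(58, 10).
Total count: 9 + 3 + 3 + 5 + 6 + 3 = 29.
Total exposure: 6 nights.
After the second batch: Gamma(58 + 29, 10 + 6) = Gamma(87, 16).
Posterior mean = α'/β' = 87/16.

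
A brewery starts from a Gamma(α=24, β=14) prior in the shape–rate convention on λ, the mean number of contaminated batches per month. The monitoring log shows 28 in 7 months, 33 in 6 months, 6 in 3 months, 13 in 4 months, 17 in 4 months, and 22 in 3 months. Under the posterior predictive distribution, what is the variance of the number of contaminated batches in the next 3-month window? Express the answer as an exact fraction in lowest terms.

18876/1681

Total count: 28 + 33 + 6 + 13 + 17 + 22 = 119.
Total exposure: 7 + 6 + 3 + 4 + 4 + 3 = 27 months.
Conjugate update: add total count to the shape and total exposure to the rate, giving Gamma(143, 41).
The posterior predictive for a window of length T is Negative Binomial with variance T·α'·(β'+T)/β'² = 3·143·44/1681 = 18876/1681.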